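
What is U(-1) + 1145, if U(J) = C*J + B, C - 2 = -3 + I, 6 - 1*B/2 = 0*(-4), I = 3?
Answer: 1155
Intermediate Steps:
B = 12 (B = 12 - 0*(-4) = 12 - 2*0 = 12 + 0 = 12)
C = 2 (C = 2 + (-3 + 3) = 2 + 0 = 2)
U(J) = 12 + 2*J (U(J) = 2*J + 12 = 12 + 2*J)
U(-1) + 1145 = (12 + 2*(-1)) + 1145 = (12 - 2) + 1145 = 10 + 1145 = 1155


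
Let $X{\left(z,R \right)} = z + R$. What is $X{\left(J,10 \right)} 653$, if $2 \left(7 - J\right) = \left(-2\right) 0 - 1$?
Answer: $\frac{22855}{2} \approx 11428.0$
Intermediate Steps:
$J = \frac{15}{2}$ ($J = 7 - \frac{\left(-2\right) 0 - 1}{2} = 7 - \frac{0 - 1}{2} = 7 - - \frac{1}{2} = 7 + \frac{1}{2} = \frac{15}{2} \approx 7.5$)
$X{\left(z,R \right)} = R + z$
$X{\left(J,10 \right)} 653 = \left(10 + \frac{15}{2}\right) 653 = \frac{35}{2} \cdot 653 = \frac{22855}{2}$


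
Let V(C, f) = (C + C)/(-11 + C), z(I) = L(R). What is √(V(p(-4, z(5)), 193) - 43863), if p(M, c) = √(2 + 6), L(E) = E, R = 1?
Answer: √(-482493 + 87722*√2)/√(11 - 2*√2) ≈ 209.44*I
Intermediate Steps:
z(I) = 1
p(M, c) = 2*√2 (p(M, c) = √8 = 2*√2)
V(C, f) = 2*C/(-11 + C) (V(C, f) = (2*C)/(-11 + C) = 2*C/(-11 + C))
√(V(p(-4, z(5)), 193) - 43863) = √(2*(2*√2)/(-11 + 2*√2) - 43863) = √(4*√2/(-11 + 2*√2) - 43863) = √(-43863 + 4*√2/(-11 + 2*√2))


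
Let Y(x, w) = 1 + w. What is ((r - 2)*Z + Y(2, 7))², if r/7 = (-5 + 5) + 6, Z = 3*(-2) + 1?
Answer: 36864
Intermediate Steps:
Z = -5 (Z = -6 + 1 = -5)
r = 42 (r = 7*((-5 + 5) + 6) = 7*(0 + 6) = 7*6 = 42)
((r - 2)*Z + Y(2, 7))² = ((42 - 2)*(-5) + (1 + 7))² = (40*(-5) + 8)² = (-200 + 8)² = (-192)² = 36864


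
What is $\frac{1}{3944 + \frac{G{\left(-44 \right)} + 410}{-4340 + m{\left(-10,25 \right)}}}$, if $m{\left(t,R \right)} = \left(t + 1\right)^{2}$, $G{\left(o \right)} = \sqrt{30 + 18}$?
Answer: $\frac{35769394637}{141071049045674} + \frac{4259 \sqrt{3}}{70535524522837} \approx 0.00025356$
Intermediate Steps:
$G{\left(o \right)} = 4 \sqrt{3}$ ($G{\left(o \right)} = \sqrt{48} = 4 \sqrt{3}$)
$m{\left(t,R \right)} = \left(1 + t\right)^{2}$
$\frac{1}{3944 + \frac{G{\left(-44 \right)} + 410}{-4340 + m{\left(-10,25 \right)}}} = \frac{1}{3944 + \frac{4 \sqrt{3} + 410}{-4340 + \left(1 - 10\right)^{2}}} = \frac{1}{3944 + \frac{410 + 4 \sqrt{3}}{-4340 + \left(-9\right)^{2}}} = \frac{1}{3944 + \frac{410 + 4 \sqrt{3}}{-4340 + 81}} = \frac{1}{3944 + \frac{410 + 4 \sqrt{3}}{-4259}} = \frac{1}{3944 + \left(410 + 4 \sqrt{3}\right) \left(- \frac{1}{4259}\right)} = \frac{1}{3944 - \left(\frac{410}{4259} + \frac{4 \sqrt{3}}{4259}\right)} = \frac{1}{\frac{16797086}{4259} - \frac{4 \sqrt{3}}{4259}}$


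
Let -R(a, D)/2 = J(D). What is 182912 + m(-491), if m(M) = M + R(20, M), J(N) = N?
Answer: 183403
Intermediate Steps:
R(a, D) = -2*D
m(M) = -M (m(M) = M - 2*M = -M)
182912 + m(-491) = 182912 - 1*(-491) = 182912 + 491 = 183403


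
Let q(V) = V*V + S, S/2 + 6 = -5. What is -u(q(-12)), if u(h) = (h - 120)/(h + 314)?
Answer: -1/218 ≈ -0.0045872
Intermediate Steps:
S = -22 (S = -12 + 2*(-5) = -12 - 10 = -22)
q(V) = -22 + V² (q(V) = V*V - 22 = V² - 22 = -22 + V²)
u(h) = (-120 + h)/(314 + h)
-u(q(-12)) = -(-120 + (-22 + (-12)²))/(314 + (-22 + (-12)²)) = -(-120 + (-22 + 144))/(314 + (-22 + 144)) = -(-120 + 122)/(314 + 122) = -2/436 = -1*1/218 = -1/218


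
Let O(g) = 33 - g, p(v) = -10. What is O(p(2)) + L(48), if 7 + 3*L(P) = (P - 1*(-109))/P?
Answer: 6013/144 ≈ 41.757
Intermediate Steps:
L(P) = -7/3 + (109 + P)/(3*P) (L(P) = -7/3 + ((P - 1*(-109))/P)/3 = -7/3 + ((P + 109)/P)/3 = -7/3 + ((109 + P)/P)/3 = -7/3 + (109 + P)/(3*P))
O(p(2)) + L(48) = (33 - 1*(-10)) + (-2 + (109/3)/48) = (33 + 10) + (-2 + (109/3)*(1/48)) = 43 + (-2 + 109/144) = 43 - 179/144 = 6013/144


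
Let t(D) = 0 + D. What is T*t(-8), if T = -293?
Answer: 2344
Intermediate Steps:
t(D) = D
T*t(-8) = -293*(-8) = 2344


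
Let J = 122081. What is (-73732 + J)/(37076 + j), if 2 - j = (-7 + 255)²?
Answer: -48349/24426 ≈ -1.9794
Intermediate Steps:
j = -61502 (j = 2 - (-7 + 255)² = 2 - 1*248² = 2 - 1*61504 = 2 - 61504 = -61502)
(-73732 + J)/(37076 + j) = (-73732 + 122081)/(37076 - 61502) = 48349/(-24426) = 48349*(-1/24426) = -48349/24426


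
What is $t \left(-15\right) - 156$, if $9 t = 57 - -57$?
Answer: $-346$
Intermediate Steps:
$t = \frac{38}{3}$ ($t = \frac{57 - -57}{9} = \frac{57 + 57}{9} = \frac{1}{9} \cdot 114 = \frac{38}{3} \approx 12.667$)
$t \left(-15\right) - 156 = \frac{38}{3} \left(-15\right) - 156 = -190 - 156 = -346$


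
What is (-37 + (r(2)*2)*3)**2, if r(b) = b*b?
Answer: 169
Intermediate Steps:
r(b) = b**2
(-37 + (r(2)*2)*3)**2 = (-37 + (2**2*2)*3)**2 = (-37 + (4*2)*3)**2 = (-37 + 8*3)**2 = (-37 + 24)**2 = (-13)**2 = 169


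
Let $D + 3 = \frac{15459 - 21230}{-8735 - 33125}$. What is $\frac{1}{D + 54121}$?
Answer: $\frac{41860}{2265385251} \approx 1.8478 \cdot 10^{-5}$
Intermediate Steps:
$D = - \frac{119809}{41860}$ ($D = -3 + \frac{15459 - 21230}{-8735 - 33125} = -3 - \frac{5771}{-41860} = -3 - - \frac{5771}{41860} = -3 + \frac{5771}{41860} = - \frac{119809}{41860} \approx -2.8621$)
$\frac{1}{D + 54121} = \frac{1}{- \frac{119809}{41860} + 54121} = \frac{1}{\frac{2265385251}{41860}} = \frac{41860}{2265385251}$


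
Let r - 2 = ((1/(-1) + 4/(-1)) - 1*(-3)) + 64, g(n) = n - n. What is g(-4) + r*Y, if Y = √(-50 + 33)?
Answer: 64*I*√17 ≈ 263.88*I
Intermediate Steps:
g(n) = 0
Y = I*√17 (Y = √(-17) = I*√17 ≈ 4.1231*I)
r = 64 (r = 2 + (((1/(-1) + 4/(-1)) - 1*(-3)) + 64) = 2 + (((1*(-1) + 4*(-1)) + 3) + 64) = 2 + (((-1 - 4) + 3) + 64) = 2 + ((-5 + 3) + 64) = 2 + (-2 + 64) = 2 + 62 = 64)
g(-4) + r*Y = 0 + 64*(I*√17) = 0 + 64*I*√17 = 64*I*√17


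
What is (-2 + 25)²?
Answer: 529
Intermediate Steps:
(-2 + 25)² = 23² = 529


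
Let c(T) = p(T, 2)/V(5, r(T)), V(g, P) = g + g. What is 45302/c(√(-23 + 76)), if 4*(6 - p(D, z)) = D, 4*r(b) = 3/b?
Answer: 43489920/523 + 1812080*√53/523 ≈ 1.0838e+5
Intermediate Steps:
r(b) = 3/(4*b) (r(b) = (3/b)/4 = 3/(4*b))
p(D, z) = 6 - D/4
V(g, P) = 2*g
c(T) = ⅗ - T/40 (c(T) = (6 - T/4)/((2*5)) = (6 - T/4)/10 = (6 - T/4)*(⅒) = ⅗ - T/40)
45302/c(√(-23 + 76)) = 45302/(⅗ - √(-23 + 76)/40) = 45302/(⅗ - √53/40)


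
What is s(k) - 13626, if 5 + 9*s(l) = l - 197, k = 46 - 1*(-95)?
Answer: -122695/9 ≈ -13633.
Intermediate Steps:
k = 141 (k = 46 + 95 = 141)
s(l) = -202/9 + l/9 (s(l) = -5/9 + (l - 197)/9 = -5/9 + (-197 + l)/9 = -5/9 + (-197/9 + l/9) = -202/9 + l/9)
s(k) - 13626 = (-202/9 + (⅑)*141) - 13626 = (-202/9 + 47/3) - 13626 = -61/9 - 13626 = -122695/9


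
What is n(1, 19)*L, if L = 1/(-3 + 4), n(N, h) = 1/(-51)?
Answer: -1/51 ≈ -0.019608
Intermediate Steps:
n(N, h) = -1/51
L = 1 (L = 1/1 = 1)
n(1, 19)*L = -1/51*1 = -1/51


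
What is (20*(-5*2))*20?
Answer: -4000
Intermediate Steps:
(20*(-5*2))*20 = (20*(-10))*20 = -200*20 = -4000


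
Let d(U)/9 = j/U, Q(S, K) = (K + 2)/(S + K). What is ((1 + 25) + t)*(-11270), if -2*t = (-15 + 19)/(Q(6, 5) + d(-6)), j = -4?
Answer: -21142520/73 ≈ -2.8962e+5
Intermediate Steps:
Q(S, K) = (2 + K)/(K + S)
d(U) = -36/U (d(U) = 9*(-4/U) = -36/U)
t = -22/73 (t = -(-15 + 19)/(2*((2 + 5)/(5 + 6) - 36/(-6))) = -2/(7/11 - 36*(-1/6)) = -2/((1/11)*7 + 6) = -2/(7/11 + 6) = -2/73/11 = -2*11/73 = -1/2*44/73 = -22/73 ≈ -0.30137)
((1 + 25) + t)*(-11270) = ((1 + 25) - 22/73)*(-11270) = (26 - 22/73)*(-11270) = (1876/73)*(-11270) = -21142520/73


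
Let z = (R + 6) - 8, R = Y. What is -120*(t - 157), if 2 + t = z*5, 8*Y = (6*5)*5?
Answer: 9030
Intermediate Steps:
Y = 75/4 (Y = ((6*5)*5)/8 = (30*5)/8 = (1/8)*150 = 75/4 ≈ 18.750)
R = 75/4 ≈ 18.750
z = 67/4 (z = (75/4 + 6) - 8 = 99/4 - 8 = 67/4 ≈ 16.750)
t = 327/4 (t = -2 + (67/4)*5 = -2 + 335/4 = 327/4 ≈ 81.750)
-120*(t - 157) = -120*(327/4 - 157) = -120*(-301/4) = 9030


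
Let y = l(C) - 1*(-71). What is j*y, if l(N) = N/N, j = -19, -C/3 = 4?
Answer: -1368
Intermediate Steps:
C = -12 (C = -3*4 = -12)
l(N) = 1
y = 72 (y = 1 - 1*(-71) = 1 + 71 = 72)
j*y = -19*72 = -1368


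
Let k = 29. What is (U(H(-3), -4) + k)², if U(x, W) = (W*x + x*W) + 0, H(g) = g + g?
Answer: 5929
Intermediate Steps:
H(g) = 2*g
U(x, W) = 2*W*x (U(x, W) = (W*x + W*x) + 0 = 2*W*x + 0 = 2*W*x)
(U(H(-3), -4) + k)² = (2*(-4)*(2*(-3)) + 29)² = (2*(-4)*(-6) + 29)² = (48 + 29)² = 77² = 5929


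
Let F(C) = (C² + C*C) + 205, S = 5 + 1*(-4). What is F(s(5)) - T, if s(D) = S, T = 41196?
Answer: -40989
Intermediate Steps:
S = 1 (S = 5 - 4 = 1)
s(D) = 1
F(C) = 205 + 2*C² (F(C) = (C² + C²) + 205 = 2*C² + 205 = 205 + 2*C²)
F(s(5)) - T = (205 + 2*1²) - 1*41196 = (205 + 2*1) - 41196 = (205 + 2) - 41196 = 207 - 41196 = -40989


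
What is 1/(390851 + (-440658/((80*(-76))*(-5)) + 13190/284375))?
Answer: 34580000/13515127935429 ≈ 2.5586e-6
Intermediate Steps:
1/(390851 + (-440658/((80*(-76))*(-5)) + 13190/284375)) = 1/(390851 + (-440658/((-6080*(-5))) + 13190*(1/284375))) = 1/(390851 + (-440658/30400 + 2638/56875)) = 1/(390851 + (-440658*1/30400 + 2638/56875)) = 1/(390851 + (-220329/15200 + 2638/56875)) = 1/(390851 - 499644571/34580000) = 1/(13515127935429/34580000) = 34580000/13515127935429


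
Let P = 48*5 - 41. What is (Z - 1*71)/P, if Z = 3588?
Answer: 3517/199 ≈ 17.673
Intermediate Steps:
P = 199 (P = 240 - 41 = 199)
(Z - 1*71)/P = (3588 - 1*71)/199 = (3588 - 71)*(1/199) = 3517*(1/199) = 3517/199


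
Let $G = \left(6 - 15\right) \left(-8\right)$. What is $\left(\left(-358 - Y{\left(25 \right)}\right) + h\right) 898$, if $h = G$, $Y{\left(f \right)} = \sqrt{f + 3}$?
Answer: $-256828 - 1796 \sqrt{7} \approx -2.6158 \cdot 10^{5}$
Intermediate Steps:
$Y{\left(f \right)} = \sqrt{3 + f}$
$G = 72$ ($G = \left(-9\right) \left(-8\right) = 72$)
$h = 72$
$\left(\left(-358 - Y{\left(25 \right)}\right) + h\right) 898 = \left(\left(-358 - \sqrt{3 + 25}\right) + 72\right) 898 = \left(\left(-358 - \sqrt{28}\right) + 72\right) 898 = \left(\left(-358 - 2 \sqrt{7}\right) + 72\right) 898 = \left(-286 - 2 \sqrt{7}\right) 898 = -256828 - 1796 \sqrt{7}$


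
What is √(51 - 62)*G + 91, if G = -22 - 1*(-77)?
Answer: 91 + 55*I*√11 ≈ 91.0 + 182.41*I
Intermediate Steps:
G = 55 (G = -22 + 77 = 55)
√(51 - 62)*G + 91 = √(51 - 62)*55 + 91 = √(-11)*55 + 91 = (I*√11)*55 + 91 = 55*I*√11 + 91 = 91 + 55*I*√11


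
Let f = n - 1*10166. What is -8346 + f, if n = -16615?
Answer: -35127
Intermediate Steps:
f = -26781 (f = -16615 - 1*10166 = -16615 - 10166 = -26781)
-8346 + f = -8346 - 26781 = -35127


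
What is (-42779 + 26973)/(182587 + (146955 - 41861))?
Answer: -15806/287681 ≈ -0.054943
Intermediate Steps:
(-42779 + 26973)/(182587 + (146955 - 41861)) = -15806/(182587 + 105094) = -15806/287681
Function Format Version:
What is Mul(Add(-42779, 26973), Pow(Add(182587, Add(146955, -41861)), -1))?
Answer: Rational(-15806, 287681) ≈ -0.054943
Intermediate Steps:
Mul(Add(-42779, 26973), Pow(Add(182587, Add(146955, -41861)), -1)) = Mul(-15806, Pow(Add(182587, 105094), -1)) = Mul(-15806, Pow(287681, -1)) = Mul(-15806, Rational(1, 287681)) = Rational(-15806, 287681)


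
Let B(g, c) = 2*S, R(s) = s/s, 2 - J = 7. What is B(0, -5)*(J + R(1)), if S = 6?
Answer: -48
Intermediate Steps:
J = -5 (J = 2 - 1*7 = 2 - 7 = -5)
R(s) = 1
B(g, c) = 12 (B(g, c) = 2*6 = 12)
B(0, -5)*(J + R(1)) = 12*(-5 + 1) = 12*(-4) = -48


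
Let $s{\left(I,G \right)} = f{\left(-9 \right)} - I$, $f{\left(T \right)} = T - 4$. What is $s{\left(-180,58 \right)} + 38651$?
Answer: $38818$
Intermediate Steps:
$f{\left(T \right)} = -4 + T$ ($f{\left(T \right)} = T - 4 = -4 + T$)
$s{\left(I,G \right)} = -13 - I$ ($s{\left(I,G \right)} = \left(-4 - 9\right) - I = -13 - I$)
$s{\left(-180,58 \right)} + 38651 = \left(-13 - -180\right) + 38651 = \left(-13 + 180\right) + 38651 = 167 + 38651 = 38818$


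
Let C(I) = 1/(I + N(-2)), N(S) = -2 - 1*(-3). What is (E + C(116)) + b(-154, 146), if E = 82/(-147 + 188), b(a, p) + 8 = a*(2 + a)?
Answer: 2738035/117 ≈ 23402.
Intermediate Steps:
N(S) = 1 (N(S) = -2 + 3 = 1)
b(a, p) = -8 + a*(2 + a)
C(I) = 1/(1 + I) (C(I) = 1/(I + 1) = 1/(1 + I))
E = 2 (E = 82/41 = (1/41)*82 = 2)
(E + C(116)) + b(-154, 146) = (2 + 1/(1 + 116)) + (-8 + (-154)**2 + 2*(-154)) = (2 + 1/117) + (-8 + 23716 - 308) = (2 + 1/117) + 23400 = 235/117 + 23400 = 2738035/117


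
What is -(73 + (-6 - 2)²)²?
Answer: -18769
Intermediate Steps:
-(73 + (-6 - 2)²)² = -(73 + (-8)²)² = -(73 + 64)² = -1*137² = -1*18769 = -18769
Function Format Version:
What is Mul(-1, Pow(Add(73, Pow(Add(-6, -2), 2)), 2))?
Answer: -18769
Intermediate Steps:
Mul(-1, Pow(Add(73, Pow(Add(-6, -2), 2)), 2)) = Mul(-1, Pow(Add(73, Pow(-8, 2)), 2)) = Mul(-1, Pow(Add(73, 64), 2)) = Mul(-1, Pow(137, 2)) = Mul(-1, 18769) = -18769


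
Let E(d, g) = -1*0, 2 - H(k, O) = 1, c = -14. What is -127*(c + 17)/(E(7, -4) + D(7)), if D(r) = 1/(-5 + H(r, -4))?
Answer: 1524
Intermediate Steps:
H(k, O) = 1 (H(k, O) = 2 - 1*1 = 2 - 1 = 1)
E(d, g) = 0
D(r) = -¼ (D(r) = 1/(-5 + 1) = 1/(-4) = -¼)
-127*(c + 17)/(E(7, -4) + D(7)) = -127*(-14 + 17)/(0 - ¼) = -381/(-¼) = -381*(-4) = -127*(-12) = 1524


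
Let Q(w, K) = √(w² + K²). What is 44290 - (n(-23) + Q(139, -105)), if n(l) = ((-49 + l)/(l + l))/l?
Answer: 23429446/529 - √30346 ≈ 44116.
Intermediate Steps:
n(l) = (-49 + l)/(2*l²) (n(l) = ((-49 + l)/((2*l)))/l = ((-49 + l)*(1/(2*l)))/l = ((-49 + l)/(2*l))/l = (-49 + l)/(2*l²))
Q(w, K) = √(K² + w²)
44290 - (n(-23) + Q(139, -105)) = 44290 - ((½)*(-49 - 23)/(-23)² + √((-105)² + 139²)) = 44290 - ((½)*(1/529)*(-72) + √(11025 + 19321)) = 44290 - (-36/529 + √30346) = 44290 + (36/529 - √30346) = 23429446/529 - √30346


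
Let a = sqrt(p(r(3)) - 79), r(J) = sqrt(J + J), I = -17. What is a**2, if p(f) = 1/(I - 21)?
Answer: -3003/38 ≈ -79.026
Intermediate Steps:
r(J) = sqrt(2)*sqrt(J) (r(J) = sqrt(2*J) = sqrt(2)*sqrt(J))
p(f) = -1/38 (p(f) = 1/(-17 - 21) = 1/(-38) = -1/38)
a = I*sqrt(114114)/38 (a = sqrt(-1/38 - 79) = sqrt(-3003/38) = I*sqrt(114114)/38 ≈ 8.8897*I)
a**2 = (I*sqrt(114114)/38)**2 = -3003/38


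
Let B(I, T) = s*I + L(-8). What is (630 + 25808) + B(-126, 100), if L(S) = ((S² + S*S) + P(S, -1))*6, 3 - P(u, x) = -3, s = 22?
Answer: 24470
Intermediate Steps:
P(u, x) = 6 (P(u, x) = 3 - 1*(-3) = 3 + 3 = 6)
L(S) = 36 + 12*S² (L(S) = ((S² + S*S) + 6)*6 = ((S² + S²) + 6)*6 = (2*S² + 6)*6 = (6 + 2*S²)*6 = 36 + 12*S²)
B(I, T) = 804 + 22*I (B(I, T) = 22*I + (36 + 12*(-8)²) = 22*I + (36 + 12*64) = 22*I + (36 + 768) = 22*I + 804 = 804 + 22*I)
(630 + 25808) + B(-126, 100) = (630 + 25808) + (804 + 22*(-126)) = 26438 + (804 - 2772) = 26438 - 1968 = 24470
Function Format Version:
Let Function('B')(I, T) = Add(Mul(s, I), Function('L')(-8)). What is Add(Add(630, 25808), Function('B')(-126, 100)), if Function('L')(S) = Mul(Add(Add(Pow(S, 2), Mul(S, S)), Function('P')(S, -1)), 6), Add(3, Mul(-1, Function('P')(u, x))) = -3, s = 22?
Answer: 24470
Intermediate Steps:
Function('P')(u, x) = 6 (Function('P')(u, x) = Add(3, Mul(-1, -3)) = Add(3, 3) = 6)
Function('L')(S) = Add(36, Mul(12, Pow(S, 2))) (Function('L')(S) = Mul(Add(Add(Pow(S, 2), Mul(S, S)), 6), 6) = Mul(Add(Add(Pow(S, 2), Pow(S, 2)), 6), 6) = Mul(Add(Mul(2, Pow(S, 2)), 6), 6) = Mul(Add(6, Mul(2, Pow(S, 2))), 6) = Add(36, Mul(12, Pow(S, 2))))
Function('B')(I, T) = Add(804, Mul(22, I)) (Function('B')(I, T) = Add(Mul(22, I), Add(36, Mul(12, Pow(-8, 2)))) = Add(Mul(22, I), Add(36, Mul(12, 64))) = Add(Mul(22, I), Add(36, 768)) = Add(Mul(22, I), 804) = Add(804, Mul(22, I)))
Add(Add(630, 25808), Function('B')(-126, 100)) = Add(Add(630, 25808), Add(804, Mul(22, -126))) = Add(26438, Add(804, -2772)) = Add(26438, -1968) = 24470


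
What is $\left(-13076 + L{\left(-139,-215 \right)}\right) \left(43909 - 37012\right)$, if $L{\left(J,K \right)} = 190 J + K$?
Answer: $-273817797$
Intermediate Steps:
$L{\left(J,K \right)} = K + 190 J$
$\left(-13076 + L{\left(-139,-215 \right)}\right) \left(43909 - 37012\right) = \left(-13076 + \left(-215 + 190 \left(-139\right)\right)\right) \left(43909 - 37012\right) = \left(-13076 - 26625\right) 6897 = \left(-39701\right) 6897 = -273817797$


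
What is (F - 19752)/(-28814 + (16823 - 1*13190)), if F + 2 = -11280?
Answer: 31034/25181 ≈ 1.2324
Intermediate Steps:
F = -11282 (F = -2 - 11280 = -11282)
(F - 19752)/(-28814 + (16823 - 1*13190)) = (-11282 - 19752)/(-28814 + (16823 - 1*13190)) = -31034/(-28814 + (16823 - 13190)) = -31034/(-28814 + 3633) = -31034/(-25181) = -31034*(-1/25181) = 31034/25181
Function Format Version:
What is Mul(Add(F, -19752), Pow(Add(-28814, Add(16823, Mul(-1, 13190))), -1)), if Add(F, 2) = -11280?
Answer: Rational(31034, 25181) ≈ 1.2324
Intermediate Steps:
F = -11282 (F = Add(-2, -11280) = -11282)
Mul(Add(F, -19752), Pow(Add(-28814, Add(16823, Mul(-1, 13190))), -1)) = Mul(Add(-11282, -19752), Pow(Add(-28814, Add(16823, Mul(-1, 13190))), -1)) = Mul(-31034, Pow(Add(-28814, Add(16823, -13190)), -1)) = Mul(-31034, Pow(Add(-28814, 3633), -1)) = Mul(-31034, Pow(-25181, -1)) = Mul(-31034, Rational(-1, 25181)) = Rational(31034, 25181)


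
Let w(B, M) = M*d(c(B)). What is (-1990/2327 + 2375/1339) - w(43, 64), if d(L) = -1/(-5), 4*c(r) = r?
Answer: -1095293/92185 ≈ -11.881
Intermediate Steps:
c(r) = r/4
d(L) = ⅕ (d(L) = -1*(-⅕) = ⅕)
w(B, M) = M/5 (w(B, M) = M*(⅕) = M/5)
(-1990/2327 + 2375/1339) - w(43, 64) = (-1990/2327 + 2375/1339) - 64/5 = 16935/18437 - 64/5 = -1095293/92185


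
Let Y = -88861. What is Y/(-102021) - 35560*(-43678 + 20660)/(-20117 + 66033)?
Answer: 20877579305839/1171099059 ≈ 17827.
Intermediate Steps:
Y/(-102021) - 35560*(-43678 + 20660)/(-20117 + 66033) = -88861/(-102021) - 35560*(-43678 + 20660)/(-20117 + 66033) = -88861*(-1/102021) - 35560/(45916/(-23018)) = 88861/102021 - 35560/(45916*(-1/23018)) = 88861/102021 - 35560/(-22958/11509) = 88861/102021 - 35560*(-11509/22958) = 88861/102021 + 204630020/11479 = 20877579305839/1171099059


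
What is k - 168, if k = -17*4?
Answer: -236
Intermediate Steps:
k = -68
k - 168 = -68 - 168 = -236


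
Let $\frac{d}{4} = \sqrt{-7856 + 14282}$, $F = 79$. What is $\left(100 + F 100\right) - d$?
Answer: $8000 - 12 \sqrt{714} \approx 7679.4$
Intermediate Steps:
$d = 12 \sqrt{714}$ ($d = 4 \sqrt{-7856 + 14282} = 4 \sqrt{6426} = 4 \cdot 3 \sqrt{714} = 12 \sqrt{714} \approx 320.65$)
$\left(100 + F 100\right) - d = \left(100 + 79 \cdot 100\right) - 12 \sqrt{714} = \left(100 + 7900\right) - 12 \sqrt{714} = 8000 - 12 \sqrt{714}$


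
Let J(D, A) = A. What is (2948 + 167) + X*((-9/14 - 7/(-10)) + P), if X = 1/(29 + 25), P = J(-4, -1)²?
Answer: 5887387/1890 ≈ 3115.0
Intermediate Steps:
P = 1 (P = (-1)² = 1)
X = 1/54 ≈ 0.018519
(2948 + 167) + X*((-9/14 - 7/(-10)) + P) = (2948 + 167) + ((-9/14 - 7/(-10)) + 1)/54 = 3115 + ((-9*1/14 - 7*(-⅒)) + 1)/54 = 3115 + ((-9/14 + 7/10) + 1)/54 = 3115 + (2/35 + 1)/54 = 3115 + (1/54)*(37/35) = 3115 + 37/1890 = 5887387/1890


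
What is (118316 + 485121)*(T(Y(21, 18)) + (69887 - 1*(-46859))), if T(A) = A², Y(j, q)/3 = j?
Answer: 72843897455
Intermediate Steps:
Y(j, q) = 3*j
(118316 + 485121)*(T(Y(21, 18)) + (69887 - 1*(-46859))) = (118316 + 485121)*((3*21)² + (69887 - 1*(-46859))) = 603437*(63² + (69887 + 46859)) = 603437*(3969 + 116746) = 603437*120715 = 72843897455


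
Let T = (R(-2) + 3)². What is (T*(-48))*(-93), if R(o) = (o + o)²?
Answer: 1611504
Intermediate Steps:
R(o) = 4*o² (R(o) = (2*o)² = 4*o²)
T = 361 (T = (4*(-2)² + 3)² = (4*4 + 3)² = (16 + 3)² = 19² = 361)
(T*(-48))*(-93) = (361*(-48))*(-93) = -17328*(-93) = 1611504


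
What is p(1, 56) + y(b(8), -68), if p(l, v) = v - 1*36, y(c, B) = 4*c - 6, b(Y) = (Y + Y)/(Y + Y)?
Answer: 18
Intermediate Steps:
b(Y) = 1 (b(Y) = (2*Y)/((2*Y)) = (2*Y)*(1/(2*Y)) = 1)
y(c, B) = -6 + 4*c
p(l, v) = -36 + v (p(l, v) = v - 36 = -36 + v)
p(1, 56) + y(b(8), -68) = (-36 + 56) + (-6 + 4*1) = 20 + (-6 + 4) = 20 - 2 = 18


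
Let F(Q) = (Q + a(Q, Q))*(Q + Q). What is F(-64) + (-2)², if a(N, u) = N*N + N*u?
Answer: -1040380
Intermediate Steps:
a(N, u) = N² + N*u
F(Q) = 2*Q*(Q + 2*Q²) (F(Q) = (Q + Q*(Q + Q))*(Q + Q) = (Q + Q*(2*Q))*(2*Q) = (Q + 2*Q²)*(2*Q) = 2*Q*(Q + 2*Q²))
F(-64) + (-2)² = (-64)²*(2 + 4*(-64)) + (-2)² = 4096*(2 - 256) + 4 = 4096*(-254) + 4 = -1040384 + 4 = -1040380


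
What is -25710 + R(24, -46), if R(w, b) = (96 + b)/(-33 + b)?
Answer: -2031140/79 ≈ -25711.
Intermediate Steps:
R(w, b) = (96 + b)/(-33 + b)
-25710 + R(24, -46) = -25710 + (96 - 46)/(-33 - 46) = -25710 + 50/(-79) = -25710 - 1/79*50 = -25710 - 50/79 = -2031140/79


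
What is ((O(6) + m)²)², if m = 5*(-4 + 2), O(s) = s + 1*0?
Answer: 256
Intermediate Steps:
O(s) = s (O(s) = s + 0 = s)
m = -10 (m = 5*(-2) = -10)
((O(6) + m)²)² = ((6 - 10)²)² = ((-4)²)² = 16² = 256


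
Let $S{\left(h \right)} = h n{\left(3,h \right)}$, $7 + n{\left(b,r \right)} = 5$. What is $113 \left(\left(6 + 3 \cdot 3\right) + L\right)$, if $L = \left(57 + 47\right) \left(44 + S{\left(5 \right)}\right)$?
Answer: $401263$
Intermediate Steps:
$n{\left(b,r \right)} = -2$ ($n{\left(b,r \right)} = -7 + 5 = -2$)
$S{\left(h \right)} = - 2 h$ ($S{\left(h \right)} = h \left(-2\right) = - 2 h$)
$L = 3536$ ($L = \left(57 + 47\right) \left(44 - 10\right) = 104 \left(44 - 10\right) = 104 \cdot 34 = 3536$)
$113 \left(\left(6 + 3 \cdot 3\right) + L\right) = 113 \left(\left(6 + 3 \cdot 3\right) + 3536\right) = 113 \left(\left(6 + 9\right) + 3536\right) = 113 \left(15 + 3536\right) = 113 \cdot 3551 = 401263$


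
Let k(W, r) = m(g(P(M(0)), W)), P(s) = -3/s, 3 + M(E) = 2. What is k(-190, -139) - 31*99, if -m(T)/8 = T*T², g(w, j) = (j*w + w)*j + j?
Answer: -9949473128515069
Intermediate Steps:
M(E) = -1 (M(E) = -3 + 2 = -1)
g(w, j) = j + j*(w + j*w) (g(w, j) = (w + j*w)*j + j = j*(w + j*w) + j = j + j*(w + j*w))
m(T) = -8*T³ (m(T) = -8*T*T² = -8*T³)
k(W, r) = -8*W³*(4 + 3*W)³ (k(W, r) = -8*W³*(1 - 3/(-1) + W*(-3/(-1)))³ = -8*W³*(1 - 3*(-1) + W*(-3*(-1)))³ = -8*W³*(1 + 3 + W*3)³ = -8*W³*(1 + 3 + 3*W)³ = -8*W³*(4 + 3*W)³)
k(-190, -139) - 31*99 = -8*(-190)³*(4 + 3*(-190))³ - 31*99 = -8*(-6859000)*(4 - 570)³ - 1*3069 = -8*(-6859000)*(-566)³ - 3069 = -8*(-6859000)*(-181321496) - 3069 = -9949473128512000 - 3069 = -9949473128515069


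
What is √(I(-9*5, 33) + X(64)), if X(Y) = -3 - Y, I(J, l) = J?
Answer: 4*I*√7 ≈ 10.583*I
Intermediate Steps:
√(I(-9*5, 33) + X(64)) = √(-9*5 + (-3 - 1*64)) = √(-45 + (-3 - 64)) = √(-45 - 67) = √(-112) = 4*I*√7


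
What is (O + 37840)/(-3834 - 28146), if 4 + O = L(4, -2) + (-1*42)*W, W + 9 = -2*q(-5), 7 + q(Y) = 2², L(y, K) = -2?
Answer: -146/123 ≈ -1.1870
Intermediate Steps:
q(Y) = -3 (q(Y) = -7 + 2² = -7 + 4 = -3)
W = -3 (W = -9 - 2*(-3) = -9 + 6 = -3)
O = 120 (O = -4 + (-2 - 1*42*(-3)) = -4 + (-2 - 42*(-3)) = -4 + (-2 + 126) = -4 + 124 = 120)
(O + 37840)/(-3834 - 28146) = (120 + 37840)/(-3834 - 28146) = 37960/(-31980) = 37960*(-1/31980) = -146/123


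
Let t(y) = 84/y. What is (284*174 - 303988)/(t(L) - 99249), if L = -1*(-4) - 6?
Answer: 254572/99291 ≈ 2.5639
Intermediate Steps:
L = -2 (L = 4 - 6 = -2)
(284*174 - 303988)/(t(L) - 99249) = (284*174 - 303988)/(84/(-2) - 99249) = (49416 - 303988)/(84*(-1/2) - 99249) = -254572/(-42 - 99249) = -254572/(-99291) = -254572*(-1/99291) = 254572/99291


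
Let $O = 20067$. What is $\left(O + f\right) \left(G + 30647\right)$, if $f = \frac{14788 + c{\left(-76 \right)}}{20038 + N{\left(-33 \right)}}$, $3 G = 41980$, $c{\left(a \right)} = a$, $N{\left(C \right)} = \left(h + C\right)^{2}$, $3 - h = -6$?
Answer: $\frac{9233313917975}{10307} \approx 8.9583 \cdot 10^{8}$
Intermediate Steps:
$h = 9$ ($h = 3 - -6 = 3 + 6 = 9$)
$N{\left(C \right)} = \left(9 + C\right)^{2}$
$G = \frac{41980}{3}$ ($G = \frac{1}{3} \cdot 41980 = \frac{41980}{3} \approx 13993.0$)
$f = \frac{7356}{10307}$ ($f = \frac{14788 - 76}{20038 + \left(9 - 33\right)^{2}} = \frac{14712}{20038 + \left(-24\right)^{2}} = \frac{14712}{20038 + 576} = \frac{14712}{20614} = 14712 \cdot \frac{1}{20614} = \frac{7356}{10307} \approx 0.71369$)
$\left(O + f\right) \left(G + 30647\right) = \left(20067 + \frac{7356}{10307}\right) \left(\frac{41980}{3} + 30647\right) = \frac{206837925}{10307} \cdot \frac{133921}{3} = \frac{9233313917975}{10307}$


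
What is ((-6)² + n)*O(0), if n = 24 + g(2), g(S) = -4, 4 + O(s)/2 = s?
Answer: -448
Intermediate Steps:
O(s) = -8 + 2*s
n = 20 (n = 24 - 4 = 20)
((-6)² + n)*O(0) = ((-6)² + 20)*(-8 + 2*0) = (36 + 20)*(-8 + 0) = 56*(-8) = -448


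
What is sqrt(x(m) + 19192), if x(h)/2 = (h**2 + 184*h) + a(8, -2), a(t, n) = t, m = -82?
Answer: 4*sqrt(155) ≈ 49.800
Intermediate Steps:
x(h) = 16 + 2*h**2 + 368*h (x(h) = 2*((h**2 + 184*h) + 8) = 2*(8 + h**2 + 184*h) = 16 + 2*h**2 + 368*h)
sqrt(x(m) + 19192) = sqrt((16 + 2*(-82)**2 + 368*(-82)) + 19192) = sqrt((16 + 2*6724 - 30176) + 19192) = sqrt((16 + 13448 - 30176) + 19192) = sqrt(-16712 + 19192) = sqrt(2480) = 4*sqrt(155)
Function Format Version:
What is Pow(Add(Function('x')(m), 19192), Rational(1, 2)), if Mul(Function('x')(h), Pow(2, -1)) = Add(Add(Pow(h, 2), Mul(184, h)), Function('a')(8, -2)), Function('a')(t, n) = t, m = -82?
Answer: Mul(4, Pow(155, Rational(1, 2))) ≈ 49.800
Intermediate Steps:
Function('x')(h) = Add(16, Mul(2, Pow(h, 2)), Mul(368, h)) (Function('x')(h) = Mul(2, Add(Add(Pow(h, 2), Mul(184, h)), 8)) = Mul(2, Add(8, Pow(h, 2), Mul(184, h))) = Add(16, Mul(2, Pow(h, 2)), Mul(368, h)))
Pow(Add(Function('x')(m), 19192), Rational(1, 2)) = Pow(Add(Add(16, Mul(2, Pow(-82, 2)), Mul(368, -82)), 19192), Rational(1, 2)) = Pow(Add(Add(16, Mul(2, 6724), -30176), 19192), Rational(1, 2)) = Pow(Add(Add(16, 13448, -30176), 19192), Rational(1, 2)) = Pow(Add(-16712, 19192), Rational(1, 2)) = Pow(2480, Rational(1, 2)) = Mul(4, Pow(155, Rational(1, 2)))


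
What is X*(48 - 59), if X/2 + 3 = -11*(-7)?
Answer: -1628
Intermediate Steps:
X = 148 (X = -6 + 2*(-11*(-7)) = -6 + 2*77 = -6 + 154 = 148)
X*(48 - 59) = 148*(48 - 59) = 148*(-11) = -1628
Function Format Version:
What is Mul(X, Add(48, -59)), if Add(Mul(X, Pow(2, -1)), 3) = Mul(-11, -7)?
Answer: -1628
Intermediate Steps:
X = 148 (X = Add(-6, Mul(2, Mul(-11, -7))) = Add(-6, Mul(2, 77)) = Add(-6, 154) = 148)
Mul(X, Add(48, -59)) = Mul(148, Add(48, -59)) = Mul(148, -11) = -1628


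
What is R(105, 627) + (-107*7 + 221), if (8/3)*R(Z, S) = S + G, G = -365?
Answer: -1719/4 ≈ -429.75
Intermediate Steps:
R(Z, S) = -1095/8 + 3*S/8 (R(Z, S) = 3*(S - 365)/8 = 3*(-365 + S)/8 = -1095/8 + 3*S/8)
R(105, 627) + (-107*7 + 221) = (-1095/8 + (3/8)*627) + (-107*7 + 221) = (-1095/8 + 1881/8) + (-749 + 221) = 393/4 - 528 = -1719/4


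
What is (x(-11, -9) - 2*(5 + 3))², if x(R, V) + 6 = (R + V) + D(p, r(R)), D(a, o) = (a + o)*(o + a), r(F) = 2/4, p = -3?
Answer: 20449/16 ≈ 1278.1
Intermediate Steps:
r(F) = ½ (r(F) = 2*(¼) = ½)
D(a, o) = (a + o)² (D(a, o) = (a + o)*(a + o) = (a + o)²)
x(R, V) = ¼ + R + V (x(R, V) = -6 + ((R + V) + (-3 + ½)²) = -6 + ((R + V) + (-5/2)²) = -6 + ((R + V) + 25/4) = -6 + (25/4 + R + V) = ¼ + R + V)
(x(-11, -9) - 2*(5 + 3))² = ((¼ - 11 - 9) - 2*(5 + 3))² = (-79/4 - 2*8)² = (-79/4 - 16)² = (-143/4)² = 20449/16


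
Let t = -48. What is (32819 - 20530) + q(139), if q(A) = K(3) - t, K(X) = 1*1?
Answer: 12338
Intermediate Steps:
K(X) = 1
q(A) = 49 (q(A) = 1 - 1*(-48) = 1 + 48 = 49)
(32819 - 20530) + q(139) = (32819 - 20530) + 49 = 12289 + 49 = 12338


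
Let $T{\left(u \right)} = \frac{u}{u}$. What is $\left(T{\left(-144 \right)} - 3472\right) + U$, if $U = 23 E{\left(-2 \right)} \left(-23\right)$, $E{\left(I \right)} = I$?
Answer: $-2413$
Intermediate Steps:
$T{\left(u \right)} = 1$
$U = 1058$ ($U = 23 \left(-2\right) \left(-23\right) = \left(-46\right) \left(-23\right) = 1058$)
$\left(T{\left(-144 \right)} - 3472\right) + U = \left(1 - 3472\right) + 1058 = -3471 + 1058 = -2413$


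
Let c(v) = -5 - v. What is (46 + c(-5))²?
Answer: 2116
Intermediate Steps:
(46 + c(-5))² = (46 + (-5 - 1*(-5)))² = (46 + (-5 + 5))² = (46 + 0)² = 46² = 2116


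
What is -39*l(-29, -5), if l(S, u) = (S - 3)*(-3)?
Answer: -3744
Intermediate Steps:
l(S, u) = 9 - 3*S (l(S, u) = (-3 + S)*(-3) = 9 - 3*S)
-39*l(-29, -5) = -39*(9 - 3*(-29)) = -39*(9 + 87) = -39*96 = -3744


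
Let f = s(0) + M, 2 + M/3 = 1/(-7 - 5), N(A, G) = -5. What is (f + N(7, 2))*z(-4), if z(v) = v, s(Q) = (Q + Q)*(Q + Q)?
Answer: 45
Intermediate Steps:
s(Q) = 4*Q**2 (s(Q) = (2*Q)*(2*Q) = 4*Q**2)
M = -25/4 (M = -6 + 3/(-7 - 5) = -6 + 3/(-12) = -6 + 3*(-1/12) = -6 - 1/4 = -25/4 ≈ -6.2500)
f = -25/4 (f = 4*0**2 - 25/4 = 4*0 - 25/4 = 0 - 25/4 = -25/4 ≈ -6.2500)
(f + N(7, 2))*z(-4) = (-25/4 - 5)*(-4) = -45/4*(-4) = 45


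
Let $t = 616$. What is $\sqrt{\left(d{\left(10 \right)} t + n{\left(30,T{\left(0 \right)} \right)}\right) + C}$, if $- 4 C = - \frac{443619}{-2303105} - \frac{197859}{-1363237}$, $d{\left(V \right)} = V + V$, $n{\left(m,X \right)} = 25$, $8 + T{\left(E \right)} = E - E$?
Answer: $\frac{\sqrt{486763854164953539240466645770}}{6279355901770} \approx 111.11$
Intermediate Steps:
$T{\left(E \right)} = -8$ ($T{\left(E \right)} = -8 + \left(E - E\right) = -8 + 0 = -8$)
$d{\left(V \right)} = 2 V$
$C = - \frac{530223943449}{6279355901770}$ ($C = - \frac{- \frac{443619}{-2303105} - \frac{197859}{-1363237}}{4} = - \frac{\left(-443619\right) \left(- \frac{1}{2303105}\right) - - \frac{197859}{1363237}}{4} = - \frac{\frac{443619}{2303105} + \frac{197859}{1363237}}{4} = \left(- \frac{1}{4}\right) \frac{1060447886898}{3139677950885} = - \frac{530223943449}{6279355901770} \approx -0.084439$)
$\sqrt{\left(d{\left(10 \right)} t + n{\left(30,T{\left(0 \right)} \right)}\right) + C} = \sqrt{\left(2 \cdot 10 \cdot 616 + 25\right) - \frac{530223943449}{6279355901770}} = \sqrt{\left(20 \cdot 616 + 25\right) - \frac{530223943449}{6279355901770}} = \sqrt{\left(12320 + 25\right) - \frac{530223943449}{6279355901770}} = \sqrt{12345 - \frac{530223943449}{6279355901770}} = \sqrt{\frac{77518118383407201}{6279355901770}} = \frac{\sqrt{486763854164953539240466645770}}{6279355901770}$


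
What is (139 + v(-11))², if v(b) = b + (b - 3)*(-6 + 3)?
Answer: 28900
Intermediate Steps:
v(b) = 9 - 2*b (v(b) = b + (-3 + b)*(-3) = b + (9 - 3*b) = 9 - 2*b)
(139 + v(-11))² = (139 + (9 - 2*(-11)))² = (139 + (9 + 22))² = (139 + 31)² = 170² = 28900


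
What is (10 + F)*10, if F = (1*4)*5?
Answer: 300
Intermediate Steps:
F = 20 (F = 4*5 = 20)
(10 + F)*10 = (10 + 20)*10 = 30*10 = 300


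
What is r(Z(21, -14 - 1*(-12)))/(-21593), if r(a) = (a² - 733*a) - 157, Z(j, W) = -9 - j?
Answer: -22733/21593 ≈ -1.0528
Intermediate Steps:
r(a) = -157 + a² - 733*a
r(Z(21, -14 - 1*(-12)))/(-21593) = (-157 + (-9 - 1*21)² - 733*(-9 - 1*21))/(-21593) = (-157 + (-9 - 21)² - 733*(-9 - 21))*(-1/21593) = (-157 + (-30)² - 733*(-30))*(-1/21593) = (-157 + 900 + 21990)*(-1/21593) = 22733*(-1/21593) = -22733/21593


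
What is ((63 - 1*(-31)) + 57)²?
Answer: 22801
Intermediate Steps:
((63 - 1*(-31)) + 57)² = ((63 + 31) + 57)² = (94 + 57)² = 151² = 22801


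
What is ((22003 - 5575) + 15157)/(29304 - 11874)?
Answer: 6317/3486 ≈ 1.8121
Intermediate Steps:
((22003 - 5575) + 15157)/(29304 - 11874) = (16428 + 15157)/17430 = 31585*(1/17430) = 6317/3486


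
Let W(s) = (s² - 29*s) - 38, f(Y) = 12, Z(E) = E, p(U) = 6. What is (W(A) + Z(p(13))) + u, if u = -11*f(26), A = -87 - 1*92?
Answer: 37068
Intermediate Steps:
A = -179 (A = -87 - 92 = -179)
W(s) = -38 + s² - 29*s
u = -132 (u = -11*12 = -132)
(W(A) + Z(p(13))) + u = ((-38 + (-179)² - 29*(-179)) + 6) - 132 = ((-38 + 32041 + 5191) + 6) - 132 = (37194 + 6) - 132 = 37200 - 132 = 37068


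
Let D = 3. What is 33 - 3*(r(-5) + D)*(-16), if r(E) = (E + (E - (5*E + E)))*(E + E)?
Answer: -9423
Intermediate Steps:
r(E) = -8*E² (r(E) = (E + (E - 6*E))*(2*E) = (E - 5*E)*(2*E) = (-4*E)*(2*E) = -8*E²)
33 - 3*(r(-5) + D)*(-16) = 33 - 3*(-8*(-5)² + 3)*(-16) = 33 - 3*(-8*25 + 3)*(-16) = 33 - 3*(-200 + 3)*(-16) = 33 - 3*(-197)*(-16) = 33 + 591*(-16) = 33 - 9456 = -9423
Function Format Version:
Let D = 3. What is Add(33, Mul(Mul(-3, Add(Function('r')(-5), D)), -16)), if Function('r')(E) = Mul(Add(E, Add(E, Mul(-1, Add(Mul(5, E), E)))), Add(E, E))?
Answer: -9423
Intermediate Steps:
Function('r')(E) = Mul(-8, Pow(E, 2)) (Function('r')(E) = Mul(Add(E, Add(E, Mul(-1, Mul(6, E)))), Mul(2, E)) = Mul(Add(E, Add(E, Mul(-6, E))), Mul(2, E)) = Mul(Add(E, Mul(-5, E)), Mul(2, E)) = Mul(Mul(-4, E), Mul(2, E)) = Mul(-8, Pow(E, 2)))
Add(33, Mul(Mul(-3, Add(Function('r')(-5), D)), -16)) = Add(33, Mul(Mul(-3, Add(Mul(-8, Pow(-5, 2)), 3)), -16)) = Add(33, Mul(Mul(-3, Add(Mul(-8, 25), 3)), -16)) = Add(33, Mul(Mul(-3, Add(-200, 3)), -16)) = Add(33, Mul(Mul(-3, -197), -16)) = Add(33, Mul(591, -16)) = Add(33, -9456) = -9423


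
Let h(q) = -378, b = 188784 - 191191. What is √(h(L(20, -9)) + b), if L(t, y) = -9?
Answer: I*√2785 ≈ 52.773*I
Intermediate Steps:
b = -2407
√(h(L(20, -9)) + b) = √(-378 - 2407) = √(-2785) = I*√2785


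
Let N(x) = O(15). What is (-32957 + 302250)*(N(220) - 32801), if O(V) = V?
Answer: -8829040298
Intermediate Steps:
N(x) = 15
(-32957 + 302250)*(N(220) - 32801) = (-32957 + 302250)*(15 - 32801) = 269293*(-32786) = -8829040298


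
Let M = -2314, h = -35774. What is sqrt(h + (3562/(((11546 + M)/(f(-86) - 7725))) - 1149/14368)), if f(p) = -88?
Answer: 5*I*sqrt(6664816630637970)/2072584 ≈ 196.95*I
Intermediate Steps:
sqrt(h + (3562/(((11546 + M)/(f(-86) - 7725))) - 1149/14368)) = sqrt(-35774 + (3562/(((11546 - 2314)/(-88 - 7725))) - 1149/14368)) = sqrt(-35774 + (3562/((9232/(-7813))) - 1149*1/14368)) = sqrt(-35774 + (3562/((9232*(-1/7813))) - 1149/14368)) = sqrt(-35774 + (3562/(-9232/7813) - 1149/14368)) = sqrt(-35774 + (3562*(-7813/9232) - 1149/14368)) = sqrt(-35774 + (-13914953/4616 - 1149/14368)) = sqrt(-35774 - 24991918561/8290336) = sqrt(-321570398625/8290336) = 5*I*sqrt(6664816630637970)/2072584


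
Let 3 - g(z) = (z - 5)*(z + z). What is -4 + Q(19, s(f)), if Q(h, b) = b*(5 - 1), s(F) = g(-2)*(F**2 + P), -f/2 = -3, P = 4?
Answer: -4004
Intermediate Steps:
g(z) = 3 - 2*z*(-5 + z) (g(z) = 3 - (z - 5)*(z + z) = 3 - (-5 + z)*2*z = 3 - 2*z*(-5 + z))
f = 6 (f = -2*(-3) = 6)
s(F) = -100 - 25*F**2 (s(F) = (3 - 2*(-2)**2 + 10*(-2))*(F**2 + 4) = (3 - 2*4 - 20)*(4 + F**2) = (3 - 8 - 20)*(4 + F**2) = -25*(4 + F**2) = -100 - 25*F**2)
Q(h, b) = 4*b (Q(h, b) = b*4 = 4*b)
-4 + Q(19, s(f)) = -4 + 4*(-100 - 25*6**2) = -4 + 4*(-100 - 25*36) = -4 + 4*(-100 - 900) = -4 + 4*(-1000) = -4 - 4000 = -4004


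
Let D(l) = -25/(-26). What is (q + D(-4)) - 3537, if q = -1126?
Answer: -121213/26 ≈ -4662.0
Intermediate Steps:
D(l) = 25/26 (D(l) = -25*(-1/26) = 25/26)
(q + D(-4)) - 3537 = (-1126 + 25/26) - 3537 = -29251/26 - 3537 = -121213/26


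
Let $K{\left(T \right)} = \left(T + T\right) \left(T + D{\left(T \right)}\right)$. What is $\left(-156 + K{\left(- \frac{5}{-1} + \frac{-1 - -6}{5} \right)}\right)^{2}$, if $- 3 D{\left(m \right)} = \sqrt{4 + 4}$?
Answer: $7184 + 1344 \sqrt{2} \approx 9084.7$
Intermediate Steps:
$D{\left(m \right)} = - \frac{2 \sqrt{2}}{3}$ ($D{\left(m \right)} = - \frac{\sqrt{4 + 4}}{3} = - \frac{\sqrt{8}}{3} = - \frac{2 \sqrt{2}}{3}$)
$K{\left(T \right)} = 2 T \left(T - \frac{2 \sqrt{2}}{3}\right)$ ($K{\left(T \right)} = \left(T + T\right) \left(T - \frac{2 \sqrt{2}}{3}\right) = 2 T \left(T - \frac{2 \sqrt{2}}{3}\right)$)
$\left(-156 + K{\left(- \frac{5}{-1} + \frac{-1 - -6}{5} \right)}\right)^{2} = \left(-156 + \frac{2 \left(- \frac{5}{-1} + \frac{-1 - -6}{5}\right) \left(- 2 \sqrt{2} + 3 \left(- \frac{5}{-1} + \frac{-1 - -6}{5}\right)\right)}{3}\right)^{2} = \left(-156 + \frac{2 \left(\left(-5\right) \left(-1\right) + \left(-1 + 6\right) \frac{1}{5}\right) \left(- 2 \sqrt{2} + 3 \left(\left(-5\right) \left(-1\right) + \left(-1 + 6\right) \frac{1}{5}\right)\right)}{3}\right)^{2} = \left(-156 + \frac{2 \left(5 + 5 \cdot \frac{1}{5}\right) \left(- 2 \sqrt{2} + 3 \left(5 + 5 \cdot \frac{1}{5}\right)\right)}{3}\right)^{2} = \left(-156 + \frac{2 \left(5 + 1\right) \left(- 2 \sqrt{2} + 3 \left(5 + 1\right)\right)}{3}\right)^{2} = \left(-156 + \frac{2}{3} \cdot 6 \left(- 2 \sqrt{2} + 3 \cdot 6\right)\right)^{2} = \left(-156 + \frac{2}{3} \cdot 6 \left(- 2 \sqrt{2} + 18\right)\right)^{2} = \left(-156 + \frac{2}{3} \cdot 6 \left(18 - 2 \sqrt{2}\right)\right)^{2} = \left(-156 + \left(72 - 8 \sqrt{2}\right)\right)^{2} = \left(-84 - 8 \sqrt{2}\right)^{2}$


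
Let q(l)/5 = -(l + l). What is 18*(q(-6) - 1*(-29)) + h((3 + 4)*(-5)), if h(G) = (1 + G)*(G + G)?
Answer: 3982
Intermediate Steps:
h(G) = 2*G*(1 + G) (h(G) = (1 + G)*(2*G) = 2*G*(1 + G))
q(l) = -10*l (q(l) = 5*(-(l + l)) = 5*(-2*l) = -10*l)
18*(q(-6) - 1*(-29)) + h((3 + 4)*(-5)) = 18*(-10*(-6) - 1*(-29)) + 2*((3 + 4)*(-5))*(1 + (3 + 4)*(-5)) = 18*(60 + 29) + 2*(7*(-5))*(1 + 7*(-5)) = 18*89 + 2*(-35)*(1 - 35) = 1602 + 2*(-35)*(-34) = 1602 + 2380 = 3982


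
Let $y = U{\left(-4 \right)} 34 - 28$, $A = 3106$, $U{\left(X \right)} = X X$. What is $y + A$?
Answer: $3622$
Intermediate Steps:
$U{\left(X \right)} = X^{2}$
$y = 516$ ($y = \left(-4\right)^{2} \cdot 34 - 28 = 16 \cdot 34 - 28 = 544 - 28 = 516$)
$y + A = 516 + 3106 = 3622$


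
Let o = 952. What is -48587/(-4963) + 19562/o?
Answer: 10238645/337484 ≈ 30.338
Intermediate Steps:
-48587/(-4963) + 19562/o = -48587/(-4963) + 19562/952 = -48587*(-1/4963) + 19562*(1/952) = 6941/709 + 9781/476 = 10238645/337484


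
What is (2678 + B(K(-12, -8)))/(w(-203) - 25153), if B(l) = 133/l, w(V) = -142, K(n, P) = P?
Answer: -21291/202360 ≈ -0.10521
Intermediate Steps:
(2678 + B(K(-12, -8)))/(w(-203) - 25153) = (2678 + 133/(-8))/(-142 - 25153) = (2678 + 133*(-⅛))/(-25295) = (2678 - 133/8)*(-1/25295) = (21291/8)*(-1/25295) = -21291/202360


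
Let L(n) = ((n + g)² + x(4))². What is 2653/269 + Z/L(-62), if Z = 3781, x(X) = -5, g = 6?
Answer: 26008803222/2637050309 ≈ 9.8628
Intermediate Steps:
L(n) = (-5 + (6 + n)²)² (L(n) = ((n + 6)² - 5)² = ((6 + n)² - 5)² = (-5 + (6 + n)²)²)
2653/269 + Z/L(-62) = 2653/269 + 3781/((-5 + (6 - 62)²)²) = 2653*(1/269) + 3781/((-5 + (-56)²)²) = 2653/269 + 3781/((-5 + 3136)²) = 2653/269 + 3781/(3131²) = 2653/269 + 3781/9803161 = 26008803222/2637050309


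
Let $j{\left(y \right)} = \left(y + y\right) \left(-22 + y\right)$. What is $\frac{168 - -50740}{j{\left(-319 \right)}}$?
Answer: $\frac{2314}{9889} \approx 0.234$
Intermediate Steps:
$j{\left(y \right)} = 2 y \left(-22 + y\right)$
$\frac{168 - -50740}{j{\left(-319 \right)}} = \frac{168 - -50740}{2 \left(-319\right) \left(-22 - 319\right)} = \frac{168 + 50740}{2 \left(-319\right) \left(-341\right)} = \frac{50908}{217558} = 50908 \cdot \frac{1}{217558} = \frac{2314}{9889}$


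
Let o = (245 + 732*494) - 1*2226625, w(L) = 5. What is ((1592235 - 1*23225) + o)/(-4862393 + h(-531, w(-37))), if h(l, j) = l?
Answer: 147881/2431462 ≈ 0.060820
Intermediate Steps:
o = -1864772 (o = (245 + 361608) - 2226625 = 361853 - 2226625 = -1864772)
((1592235 - 1*23225) + o)/(-4862393 + h(-531, w(-37))) = ((1592235 - 1*23225) - 1864772)/(-4862393 - 531) = ((1592235 - 23225) - 1864772)/(-4862924) = (1569010 - 1864772)*(-1/4862924) = -295762*(-1/4862924) = 147881/2431462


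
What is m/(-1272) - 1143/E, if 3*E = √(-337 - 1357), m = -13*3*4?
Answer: 13/106 + 3429*I*√14/154 ≈ 0.12264 + 83.313*I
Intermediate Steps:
m = -156 (m = -39*4 = -156)
E = 11*I*√14/3 (E = √(-337 - 1357)/3 = √(-1694)/3 = (11*I*√14)/3 = 11*I*√14/3 ≈ 13.719*I)
m/(-1272) - 1143/E = -156/(-1272) - 1143*(-3*I*√14/154) = -156*(-1/1272) - (-3429)*I*√14/154 = 13/106 + 3429*I*√14/154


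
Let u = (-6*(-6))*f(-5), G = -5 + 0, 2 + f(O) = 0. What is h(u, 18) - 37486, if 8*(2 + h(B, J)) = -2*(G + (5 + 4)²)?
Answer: -37507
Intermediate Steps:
f(O) = -2 (f(O) = -2 + 0 = -2)
G = -5
u = -72 (u = -6*(-6)*(-2) = 36*(-2) = -72)
h(B, J) = -21 (h(B, J) = -2 + (-2*(-5 + (5 + 4)²))/8 = -2 + (-2*(-5 + 9²))/8 = -2 + (-2*(-5 + 81))/8 = -2 + (-2*76)/8 = -2 + (⅛)*(-152) = -2 - 19 = -21)
h(u, 18) - 37486 = -21 - 37486 = -37507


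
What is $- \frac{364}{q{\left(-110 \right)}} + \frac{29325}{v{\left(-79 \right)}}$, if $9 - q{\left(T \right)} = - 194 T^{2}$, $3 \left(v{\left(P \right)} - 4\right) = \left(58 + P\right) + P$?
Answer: $- \frac{206513338807}{206571992} \approx -999.72$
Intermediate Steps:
$v{\left(P \right)} = \frac{70}{3} + \frac{2 P}{3}$ ($v{\left(P \right)} = 4 + \frac{\left(58 + P\right) + P}{3} = 4 + \frac{58 + 2 P}{3} = 4 + \left(\frac{58}{3} + \frac{2 P}{3}\right) = \frac{70}{3} + \frac{2 P}{3}$)
$q{\left(T \right)} = 9 + 194 T^{2}$ ($q{\left(T \right)} = 9 - - 194 T^{2} = 9 + 194 T^{2}$)
$- \frac{364}{q{\left(-110 \right)}} + \frac{29325}{v{\left(-79 \right)}} = - \frac{364}{9 + 194 \left(-110\right)^{2}} + \frac{29325}{\frac{70}{3} + \frac{2}{3} \left(-79\right)} = - \frac{364}{9 + 194 \cdot 12100} + \frac{29325}{\frac{70}{3} - \frac{158}{3}} = - \frac{364}{9 + 2347400} + \frac{29325}{- \frac{88}{3}} = - \frac{364}{2347409} + 29325 \left(- \frac{3}{88}\right) = \left(-364\right) \frac{1}{2347409} - \frac{87975}{88} = - \frac{364}{2347409} - \frac{87975}{88} = - \frac{206513338807}{206571992}$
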